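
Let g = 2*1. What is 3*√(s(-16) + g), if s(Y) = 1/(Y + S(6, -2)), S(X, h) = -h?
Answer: 9*√42/14 ≈ 4.1662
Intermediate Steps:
s(Y) = 1/(2 + Y) (s(Y) = 1/(Y - 1*(-2)) = 1/(Y + 2) = 1/(2 + Y))
g = 2
3*√(s(-16) + g) = 3*√(1/(2 - 16) + 2) = 3*√(1/(-14) + 2) = 3*√(-1/14 + 2) = 3*√(27/14) = 3*(3*√42/14) = 9*√42/14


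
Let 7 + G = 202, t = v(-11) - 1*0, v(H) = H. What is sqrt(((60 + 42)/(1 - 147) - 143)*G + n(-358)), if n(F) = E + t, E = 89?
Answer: 4*I*sqrt(9306843)/73 ≈ 167.16*I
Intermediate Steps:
t = -11 (t = -11 - 1*0 = -11 + 0 = -11)
G = 195 (G = -7 + 202 = 195)
n(F) = 78 (n(F) = 89 - 11 = 78)
sqrt(((60 + 42)/(1 - 147) - 143)*G + n(-358)) = sqrt(((60 + 42)/(1 - 147) - 143)*195 + 78) = sqrt((102/(-146) - 143)*195 + 78) = sqrt((102*(-1/146) - 143)*195 + 78) = sqrt((-51/73 - 143)*195 + 78) = sqrt(-10490/73*195 + 78) = sqrt(-2045550/73 + 78) = sqrt(-2039856/73) = 4*I*sqrt(9306843)/73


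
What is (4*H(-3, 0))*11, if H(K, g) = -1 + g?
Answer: -44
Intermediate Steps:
(4*H(-3, 0))*11 = (4*(-1 + 0))*11 = (4*(-1))*11 = -4*11 = -44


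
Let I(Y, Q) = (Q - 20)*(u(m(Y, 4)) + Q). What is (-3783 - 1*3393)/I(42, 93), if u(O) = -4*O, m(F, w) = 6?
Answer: -104/73 ≈ -1.4247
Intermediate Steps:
I(Y, Q) = (-24 + Q)*(-20 + Q) (I(Y, Q) = (Q - 20)*(-4*6 + Q) = (-20 + Q)*(-24 + Q) = (-24 + Q)*(-20 + Q))
(-3783 - 1*3393)/I(42, 93) = (-3783 - 1*3393)/(480 + 93² - 44*93) = (-3783 - 3393)/(480 + 8649 - 4092) = -7176/5037 = -7176*1/5037 = -104/73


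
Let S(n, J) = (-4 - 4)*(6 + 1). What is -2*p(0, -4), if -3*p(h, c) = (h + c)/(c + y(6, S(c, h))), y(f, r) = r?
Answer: 2/45 ≈ 0.044444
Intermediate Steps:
S(n, J) = -56 (S(n, J) = -8*7 = -56)
p(h, c) = -(c + h)/(3*(-56 + c)) (p(h, c) = -(h + c)/(3*(c - 56)) = -(c + h)/(3*(-56 + c)))
-2*p(0, -4) = -2*(-1*(-4) - 1*0)/(3*(-56 - 4)) = -2*(4 + 0)/(3*(-60)) = -2*(-1)*4/(3*60) = -2*(-1/45) = 2/45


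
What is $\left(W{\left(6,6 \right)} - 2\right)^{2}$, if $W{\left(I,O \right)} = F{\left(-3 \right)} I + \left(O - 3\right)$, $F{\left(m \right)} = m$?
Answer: $289$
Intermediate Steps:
$W{\left(I,O \right)} = -3 + O - 3 I$ ($W{\left(I,O \right)} = - 3 I + \left(O - 3\right) = - 3 I + \left(-3 + O\right) = -3 + O - 3 I$)
$\left(W{\left(6,6 \right)} - 2\right)^{2} = \left(\left(-3 + 6 - 18\right) - 2\right)^{2} = \left(-15 - 2\right)^{2} = \left(-17\right)^{2} = 289$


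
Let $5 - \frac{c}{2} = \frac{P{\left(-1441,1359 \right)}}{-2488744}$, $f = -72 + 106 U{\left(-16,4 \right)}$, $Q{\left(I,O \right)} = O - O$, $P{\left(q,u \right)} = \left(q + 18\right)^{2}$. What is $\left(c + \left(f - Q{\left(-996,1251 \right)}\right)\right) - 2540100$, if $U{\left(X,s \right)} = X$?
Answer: $- \frac{3163014898247}{1244372} \approx -2.5419 \cdot 10^{6}$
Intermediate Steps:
$P{\left(q,u \right)} = \left(18 + q\right)^{2}$
$Q{\left(I,O \right)} = 0$
$f = -1768$ ($f = -72 + 106 \left(-16\right) = -72 - 1696 = -1768$)
$c = \frac{14468649}{1244372}$ ($c = 10 - 2 \frac{\left(18 - 1441\right)^{2}}{-2488744} = 10 - 2 \left(-1423\right)^{2} \left(- \frac{1}{2488744}\right) = 10 - 2 \cdot 2024929 \left(- \frac{1}{2488744}\right) = 10 - - \frac{2024929}{1244372} = 10 + \frac{2024929}{1244372} = \frac{14468649}{1244372} \approx 11.627$)
$\left(c + \left(f - Q{\left(-996,1251 \right)}\right)\right) - 2540100 = \left(\frac{14468649}{1244372} - 1768\right) - 2540100 = - \frac{2185581047}{1244372} - 2540100 = - \frac{3163014898247}{1244372}$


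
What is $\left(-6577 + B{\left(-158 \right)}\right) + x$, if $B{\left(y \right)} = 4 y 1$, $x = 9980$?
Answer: $2771$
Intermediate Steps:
$B{\left(y \right)} = 4 y$
$\left(-6577 + B{\left(-158 \right)}\right) + x = \left(-6577 + 4 \left(-158\right)\right) + 9980 = \left(-6577 - 632\right) + 9980 = -7209 + 9980 = 2771$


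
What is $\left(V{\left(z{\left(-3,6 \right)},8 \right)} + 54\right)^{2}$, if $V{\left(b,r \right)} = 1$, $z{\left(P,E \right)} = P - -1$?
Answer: $3025$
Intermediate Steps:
$z{\left(P,E \right)} = 1 + P$ ($z{\left(P,E \right)} = P + 1 = 1 + P$)
$\left(V{\left(z{\left(-3,6 \right)},8 \right)} + 54\right)^{2} = \left(1 + 54\right)^{2} = 55^{2} = 3025$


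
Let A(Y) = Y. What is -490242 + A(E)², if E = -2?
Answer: -490238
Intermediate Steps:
-490242 + A(E)² = -490242 + (-2)² = -490242 + 4 = -490238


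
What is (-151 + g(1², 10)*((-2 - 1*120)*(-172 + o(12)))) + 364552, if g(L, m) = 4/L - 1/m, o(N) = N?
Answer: 440529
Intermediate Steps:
g(L, m) = -1/m + 4/L
(-151 + g(1², 10)*((-2 - 1*120)*(-172 + o(12)))) + 364552 = (-151 + (-1/10 + 4/(1²))*((-2 - 1*120)*(-172 + 12))) + 364552 = (-151 + (-1*⅒ + 4/1)*((-2 - 120)*(-160))) + 364552 = (-151 + (-⅒ + 4*1)*(-122*(-160))) + 364552 = (-151 + (-⅒ + 4)*19520) + 364552 = (-151 + (39/10)*19520) + 364552 = (-151 + 76128) + 364552 = 75977 + 364552 = 440529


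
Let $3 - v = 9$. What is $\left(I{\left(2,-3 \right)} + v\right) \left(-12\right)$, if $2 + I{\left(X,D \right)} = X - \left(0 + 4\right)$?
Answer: $120$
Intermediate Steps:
$I{\left(X,D \right)} = -6 + X$ ($I{\left(X,D \right)} = -2 + \left(X - \left(0 + 4\right)\right) = -2 + \left(X - 4\right) = -2 + \left(-4 + X\right) = -6 + X$)
$v = -6$ ($v = 3 - 9 = -6$)
$\left(I{\left(2,-3 \right)} + v\right) \left(-12\right) = \left(\left(-6 + 2\right) - 6\right) \left(-12\right) = \left(-4 - 6\right) \left(-12\right) = \left(-10\right) \left(-12\right) = 120$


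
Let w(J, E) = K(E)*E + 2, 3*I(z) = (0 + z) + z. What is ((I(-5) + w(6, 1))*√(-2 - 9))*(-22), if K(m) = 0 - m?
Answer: 154*I*√11/3 ≈ 170.25*I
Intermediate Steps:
K(m) = -m
I(z) = 2*z/3 (I(z) = ((0 + z) + z)/3 = (z + z)/3 = (2*z)/3 = 2*z/3)
w(J, E) = 2 - E² (w(J, E) = (-E)*E + 2 = -E² + 2 = 2 - E²)
((I(-5) + w(6, 1))*√(-2 - 9))*(-22) = (((⅔)*(-5) + (2 - 1*1²))*√(-2 - 9))*(-22) = ((-10/3 + (2 - 1*1))*√(-11))*(-22) = ((-10/3 + (2 - 1))*(I*√11))*(-22) = ((-10/3 + 1)*(I*√11))*(-22) = -7*I*√11/3*(-22) = 154*I*√11/3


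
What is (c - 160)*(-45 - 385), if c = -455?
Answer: 264450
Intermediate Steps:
(c - 160)*(-45 - 385) = (-455 - 160)*(-45 - 385) = -615*(-430) = 264450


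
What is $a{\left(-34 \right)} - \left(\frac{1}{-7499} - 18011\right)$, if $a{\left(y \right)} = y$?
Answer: $\frac{134809524}{7499} \approx 17977.0$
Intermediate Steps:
$a{\left(-34 \right)} - \left(\frac{1}{-7499} - 18011\right) = -34 - \left(\frac{1}{-7499} - 18011\right) = -34 - \left(- \frac{1}{7499} - 18011\right) = -34 - - \frac{135064490}{7499} = -34 + \frac{135064490}{7499} = \frac{134809524}{7499}$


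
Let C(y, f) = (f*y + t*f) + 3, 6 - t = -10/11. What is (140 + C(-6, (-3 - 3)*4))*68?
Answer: 90644/11 ≈ 8240.4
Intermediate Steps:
t = 76/11 (t = 6 - (-10)/11 = 6 - 1*(-10/11) = 6 + 10/11 = 76/11 ≈ 6.9091)
C(y, f) = 3 + 76*f/11 + f*y (C(y, f) = (f*y + 76*f/11) + 3 = (76*f/11 + f*y) + 3 = 3 + 76*f/11 + f*y)
(140 + C(-6, (-3 - 3)*4))*68 = (140 + (3 + 76*((-3 - 3)*4)/11 + ((-3 - 3)*4)*(-6)))*68 = (140 + (3 + 76*(-6*4)/11 - 6*4*(-6)))*68 = (140 + (3 + (76/11)*(-24) - 24*(-6)))*68 = (140 + (3 - 1824/11 + 144))*68 = (140 - 207/11)*68 = (1333/11)*68 = 90644/11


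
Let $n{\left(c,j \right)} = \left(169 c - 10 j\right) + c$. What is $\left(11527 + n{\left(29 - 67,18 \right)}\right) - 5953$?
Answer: $-1066$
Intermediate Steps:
$n{\left(c,j \right)} = - 10 j + 170 c$ ($n{\left(c,j \right)} = \left(- 10 j + 169 c\right) + c = - 10 j + 170 c$)
$\left(11527 + n{\left(29 - 67,18 \right)}\right) - 5953 = \left(11527 + \left(\left(-10\right) 18 + 170 \left(29 - 67\right)\right)\right) - 5953 = \left(11527 + \left(-180 + 170 \left(29 - 67\right)\right)\right) - 5953 = \left(11527 + \left(-180 + 170 \left(-38\right)\right)\right) - 5953 = \left(11527 - 6640\right) - 5953 = 4887 - 5953 = -1066$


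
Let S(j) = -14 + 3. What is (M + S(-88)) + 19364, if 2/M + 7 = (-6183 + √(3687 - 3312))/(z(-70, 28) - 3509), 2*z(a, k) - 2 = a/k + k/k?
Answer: 14940650210821/772022167 + 80200*√15/772022167 ≈ 19353.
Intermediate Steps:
S(j) = -11
z(a, k) = 3/2 + a/(2*k) (z(a, k) = 1 + (a/k + k/k)/2 = 1 + (a/k + 1)/2 = 1 + (1 + a/k)/2 = 1 + (½ + a/(2*k)) = 3/2 + a/(2*k))
M = 2/(-73513/14035 - 4*√15/2807) (M = 2/(-7 + (-6183 + √(3687 - 3312))/((½)*(-70 + 3*28)/28 - 3509)) = 2/(-7 + (-6183 + √375)/((½)*(1/28)*(-70 + 84) - 3509)) = 2/(-7 + (-6183 + 5*√15)/((½)*(1/28)*14 - 3509)) = 2/(-7 + (-6183 + 5*√15)/(¼ - 3509)) = 2/(-7 + (-6183 + 5*√15)/(-14035/4)) = 2/(-7 + (-6183 + 5*√15)*(-4/14035)) = 2/(-7 + (24732/14035 - 4*√15/2807)) = 2/(-73513/14035 - 4*√15/2807) ≈ -0.38144)
(M + S(-88)) + 19364 = ((-294787130/772022167 + 80200*√15/772022167) - 11) + 19364 = (-8787030967/772022167 + 80200*√15/772022167) + 19364 = 14940650210821/772022167 + 80200*√15/772022167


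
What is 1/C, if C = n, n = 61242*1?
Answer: 1/61242 ≈ 1.6329e-5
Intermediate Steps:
n = 61242
C = 61242
1/C = 1/61242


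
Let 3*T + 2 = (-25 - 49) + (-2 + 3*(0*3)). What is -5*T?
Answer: 130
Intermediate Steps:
T = -26 (T = -⅔ + ((-25 - 49) + (-2 + 3*(0*3)))/3 = -⅔ + (-74 + (-2 + 3*0))/3 = -⅔ + (-74 + (-2 + 0))/3 = -⅔ + (-74 - 2)/3 = -⅔ + (⅓)*(-76) = -⅔ - 76/3 = -26)
-5*T = -5*(-26) = 130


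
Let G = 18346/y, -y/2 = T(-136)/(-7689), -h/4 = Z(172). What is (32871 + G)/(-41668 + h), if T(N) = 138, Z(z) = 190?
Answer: -25022465/1951688 ≈ -12.821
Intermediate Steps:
h = -760 (h = -4*190 = -760)
y = 92/2563 (y = -276/(-7689) = -276*(-1)/7689 = -2*(-46/2563) = 92/2563 ≈ 0.035895)
G = 23510399/46 (G = 18346/(92/2563) = 18346*(2563/92) = 23510399/46 ≈ 5.1110e+5)
(32871 + G)/(-41668 + h) = (32871 + 23510399/46)/(-41668 - 760) = (25022465/46)/(-42428) = (25022465/46)*(-1/42428) = -25022465/1951688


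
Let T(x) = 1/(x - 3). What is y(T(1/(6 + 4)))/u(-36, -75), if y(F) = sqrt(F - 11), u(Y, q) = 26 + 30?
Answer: I*sqrt(9541)/1624 ≈ 0.060147*I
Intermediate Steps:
T(x) = 1/(-3 + x)
u(Y, q) = 56
y(F) = sqrt(-11 + F)
y(T(1/(6 + 4)))/u(-36, -75) = sqrt(-11 + 1/(-3 + 1/(6 + 4)))/56 = sqrt(-11 + 1/(-3 + 1/10))*(1/56) = sqrt(-11 + 1/(-29/10))*(1/56) = sqrt(-11 - 10/29)*(1/56) = sqrt(-329/29)*(1/56) = (I*sqrt(9541)/29)*(1/56) = I*sqrt(9541)/1624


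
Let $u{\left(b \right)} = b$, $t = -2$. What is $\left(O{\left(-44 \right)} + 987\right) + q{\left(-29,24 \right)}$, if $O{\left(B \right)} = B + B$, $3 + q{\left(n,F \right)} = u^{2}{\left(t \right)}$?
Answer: $900$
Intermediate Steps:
$q{\left(n,F \right)} = 1$ ($q{\left(n,F \right)} = -3 + \left(-2\right)^{2} = -3 + 4 = 1$)
$O{\left(B \right)} = 2 B$
$\left(O{\left(-44 \right)} + 987\right) + q{\left(-29,24 \right)} = \left(2 \left(-44\right) + 987\right) + 1 = \left(-88 + 987\right) + 1 = 899 + 1 = 900$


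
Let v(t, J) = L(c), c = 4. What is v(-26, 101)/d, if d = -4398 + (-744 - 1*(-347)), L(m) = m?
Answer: -4/4795 ≈ -0.00083420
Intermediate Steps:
v(t, J) = 4
d = -4795 (d = -4398 + (-744 + 347) = -4398 - 397 = -4795)
v(-26, 101)/d = 4/(-4795) = 4*(-1/4795) = -4/4795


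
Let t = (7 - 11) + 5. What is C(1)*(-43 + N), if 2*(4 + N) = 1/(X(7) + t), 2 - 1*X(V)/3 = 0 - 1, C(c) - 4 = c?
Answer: -939/4 ≈ -234.75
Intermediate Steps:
C(c) = 4 + c
X(V) = 9 (X(V) = 6 - 3*(0 - 1) = 6 - 3*(-1) = 6 + 3 = 9)
t = 1 (t = -4 + 5 = 1)
N = -79/20 (N = -4 + 1/(2*(9 + 1)) = -4 + (½)/10 = -4 + (½)*(⅒) = -4 + 1/20 = -79/20 ≈ -3.9500)
C(1)*(-43 + N) = (4 + 1)*(-43 - 79/20) = 5*(-939/20) = -939/4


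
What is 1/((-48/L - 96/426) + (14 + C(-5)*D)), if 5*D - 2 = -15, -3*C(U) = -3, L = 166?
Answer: 29465/320741 ≈ 0.091865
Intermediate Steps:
C(U) = 1 (C(U) = -⅓*(-3) = 1)
D = -13/5 (D = ⅖ + (⅕)*(-15) = ⅖ - 3 = -13/5 ≈ -2.6000)
1/((-48/L - 96/426) + (14 + C(-5)*D)) = 1/((-48/166 - 96/426) + (14 + 1*(-13/5))) = 1/((-48*1/166 - 96*1/426) + (14 - 13/5)) = 1/((-24/83 - 16/71) + 57/5) = 1/(-3032/5893 + 57/5) = 1/(320741/29465) = 29465/320741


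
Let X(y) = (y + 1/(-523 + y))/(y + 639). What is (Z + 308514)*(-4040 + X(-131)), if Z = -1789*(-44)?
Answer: -259889986632325/166116 ≈ -1.5645e+9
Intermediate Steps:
Z = 78716
X(y) = (y + 1/(-523 + y))/(639 + y)
(Z + 308514)*(-4040 + X(-131)) = (78716 + 308514)*(-4040 + (1 + (-131)**2 - 523*(-131))/(-334197 + (-131)**2 + 116*(-131))) = 387230*(-4040 + (1 + 17161 + 68513)/(-334197 + 17161 - 15196)) = 387230*(-4040 + 85675/(-332232)) = 387230*(-4040 - 1/332232*85675) = 387230*(-4040 - 85675/332232) = 387230*(-1342302955/332232) = -259889986632325/166116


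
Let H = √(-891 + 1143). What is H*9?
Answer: 54*√7 ≈ 142.87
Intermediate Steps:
H = 6*√7 (H = √252 = 6*√7 ≈ 15.875)
H*9 = (6*√7)*9 = 54*√7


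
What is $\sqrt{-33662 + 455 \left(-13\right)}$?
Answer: $i \sqrt{39577} \approx 198.94 i$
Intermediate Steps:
$\sqrt{-33662 + 455 \left(-13\right)} = \sqrt{-33662 - 5915} = \sqrt{-39577} = i \sqrt{39577}$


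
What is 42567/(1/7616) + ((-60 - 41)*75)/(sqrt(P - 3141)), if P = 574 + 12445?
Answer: 324190272 - 7575*sqrt(9878)/9878 ≈ 3.2419e+8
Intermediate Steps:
P = 13019
42567/(1/7616) + ((-60 - 41)*75)/(sqrt(P - 3141)) = 42567/(1/7616) + ((-60 - 41)*75)/(sqrt(13019 - 3141)) = 42567/(1/7616) + (-101*75)/(sqrt(9878)) = 42567*7616 - 7575*sqrt(9878)/9878 = 324190272 - 7575*sqrt(9878)/9878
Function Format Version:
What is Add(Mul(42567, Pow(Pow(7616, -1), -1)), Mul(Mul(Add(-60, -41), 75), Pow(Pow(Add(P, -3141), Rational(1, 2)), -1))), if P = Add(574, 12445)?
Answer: Add(324190272, Mul(Rational(-7575, 9878), Pow(9878, Rational(1, 2)))) ≈ 3.2419e+8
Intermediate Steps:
P = 13019
Add(Mul(42567, Pow(Pow(7616, -1), -1)), Mul(Mul(Add(-60, -41), 75), Pow(Pow(Add(P, -3141), Rational(1, 2)), -1))) = Add(Mul(42567, Pow(Pow(7616, -1), -1)), Mul(Mul(Add(-60, -41), 75), Pow(Pow(Add(13019, -3141), Rational(1, 2)), -1))) = Add(Mul(42567, Pow(Rational(1, 7616), -1)), Mul(Mul(-101, 75), Pow(Pow(9878, Rational(1, 2)), -1))) = Add(Mul(42567, 7616), Mul(-7575, Mul(Rational(1, 9878), Pow(9878, Rational(1, 2))))) = Add(324190272, Mul(Rational(-7575, 9878), Pow(9878, Rational(1, 2))))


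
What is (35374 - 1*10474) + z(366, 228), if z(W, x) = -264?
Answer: 24636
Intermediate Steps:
(35374 - 1*10474) + z(366, 228) = (35374 - 1*10474) - 264 = (35374 - 10474) - 264 = 24900 - 264 = 24636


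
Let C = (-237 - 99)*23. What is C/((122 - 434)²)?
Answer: -161/2028 ≈ -0.079389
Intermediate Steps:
C = -7728 (C = -336*23 = -7728)
C/((122 - 434)²) = -7728/(122 - 434)² = -7728/((-312)²) = -7728/97344 = -7728*1/97344 = -161/2028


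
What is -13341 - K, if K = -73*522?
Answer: 24765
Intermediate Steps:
K = -38106
-13341 - K = -13341 - 1*(-38106) = -13341 + 38106 = 24765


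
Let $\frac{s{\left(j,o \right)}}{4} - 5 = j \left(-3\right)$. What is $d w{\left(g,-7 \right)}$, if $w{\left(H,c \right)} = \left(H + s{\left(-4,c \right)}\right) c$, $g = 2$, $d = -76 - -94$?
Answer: $-8820$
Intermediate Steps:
$d = 18$ ($d = -76 + 94 = 18$)
$s{\left(j,o \right)} = 20 - 12 j$ ($s{\left(j,o \right)} = 20 + 4 j \left(-3\right) = 20 + 4 \left(- 3 j\right) = 20 - 12 j$)
$w{\left(H,c \right)} = c \left(68 + H\right)$ ($w{\left(H,c \right)} = \left(H + \left(20 - -48\right)\right) c = \left(H + \left(20 + 48\right)\right) c = \left(H + 68\right) c = \left(68 + H\right) c = c \left(68 + H\right)$)
$d w{\left(g,-7 \right)} = 18 \left(- 7 \left(68 + 2\right)\right) = 18 \left(\left(-7\right) 70\right) = 18 \left(-490\right) = -8820$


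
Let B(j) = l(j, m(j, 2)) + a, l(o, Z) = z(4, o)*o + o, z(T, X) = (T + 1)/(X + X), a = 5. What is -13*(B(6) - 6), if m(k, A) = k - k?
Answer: -195/2 ≈ -97.500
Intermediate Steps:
m(k, A) = 0
z(T, X) = (1 + T)/(2*X) (z(T, X) = (1 + T)/((2*X)) = (1 + T)*(1/(2*X)) = (1 + T)/(2*X))
l(o, Z) = 5/2 + o (l(o, Z) = ((1 + 4)/(2*o))*o + o = ((1/2)*5/o)*o + o = (5/(2*o))*o + o = 5/2 + o)
B(j) = 15/2 + j (B(j) = (5/2 + j) + 5 = 15/2 + j)
-13*(B(6) - 6) = -13*((15/2 + 6) - 6) = -13*(27/2 - 6) = -13*15/2 = -195/2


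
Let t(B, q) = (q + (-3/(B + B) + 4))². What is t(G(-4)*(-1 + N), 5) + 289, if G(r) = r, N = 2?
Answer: 24121/64 ≈ 376.89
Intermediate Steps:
t(B, q) = (4 + q - 3/(2*B))² (t(B, q) = (q + (-3/(2*B) + 4))² = (q + (4 - 3/(2*B)))² = (4 + q - 3/(2*B))²)
t(G(-4)*(-1 + N), 5) + 289 = (-3 + 8*(-4*(-1 + 2)) + 2*(-4*(-1 + 2))*5)²/(4*(-4*(-1 + 2))²) + 289 = (-3 + 8*(-4*1) + 2*(-4*1)*5)²/(4*(-4*1)²) + 289 = (¼)*(-3 + 8*(-4) + 2*(-4)*5)²/(-4)² + 289 = (¼)*(1/16)*(-3 - 32 - 40)² + 289 = (¼)*(1/16)*(-75)² + 289 = (¼)*(1/16)*5625 + 289 = 5625/64 + 289 = 24121/64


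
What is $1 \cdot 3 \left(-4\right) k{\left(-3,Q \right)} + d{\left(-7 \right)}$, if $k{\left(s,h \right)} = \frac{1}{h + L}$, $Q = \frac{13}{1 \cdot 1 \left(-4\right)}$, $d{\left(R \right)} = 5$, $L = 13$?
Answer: $\frac{49}{13} \approx 3.7692$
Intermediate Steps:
$Q = - \frac{13}{4}$ ($Q = \frac{13}{1 \left(-4\right)} = \frac{13}{-4} = 13 \left(- \frac{1}{4}\right) = - \frac{13}{4} \approx -3.25$)
$k{\left(s,h \right)} = \frac{1}{13 + h}$ ($k{\left(s,h \right)} = \frac{1}{h + 13} = \frac{1}{13 + h}$)
$1 \cdot 3 \left(-4\right) k{\left(-3,Q \right)} + d{\left(-7 \right)} = \frac{1 \cdot 3 \left(-4\right)}{13 - \frac{13}{4}} + 5 = \frac{3 \left(-4\right)}{\frac{39}{4}} + 5 = \left(-12\right) \frac{4}{39} + 5 = - \frac{16}{13} + 5 = \frac{49}{13}$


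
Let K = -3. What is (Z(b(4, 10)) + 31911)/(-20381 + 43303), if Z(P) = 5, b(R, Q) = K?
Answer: 15958/11461 ≈ 1.3924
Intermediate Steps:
b(R, Q) = -3
(Z(b(4, 10)) + 31911)/(-20381 + 43303) = (5 + 31911)/(-20381 + 43303) = 31916/22922 = 31916*(1/22922) = 15958/11461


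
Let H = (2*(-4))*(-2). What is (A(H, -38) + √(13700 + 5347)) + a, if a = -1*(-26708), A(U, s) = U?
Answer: 26724 + √19047 ≈ 26862.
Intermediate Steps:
H = 16 (H = -8*(-2) = 16)
a = 26708
(A(H, -38) + √(13700 + 5347)) + a = (16 + √(13700 + 5347)) + 26708 = (16 + √19047) + 26708 = 26724 + √19047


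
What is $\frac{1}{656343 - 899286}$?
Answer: $- \frac{1}{242943} \approx -4.1162 \cdot 10^{-6}$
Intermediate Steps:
$\frac{1}{656343 - 899286} = \frac{1}{-242943} = - \frac{1}{242943}$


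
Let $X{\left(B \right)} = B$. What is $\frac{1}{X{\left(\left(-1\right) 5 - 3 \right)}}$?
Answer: $- \frac{1}{8} \approx -0.125$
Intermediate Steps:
$\frac{1}{X{\left(\left(-1\right) 5 - 3 \right)}} = \frac{1}{\left(-1\right) 5 - 3} = \frac{1}{-5 - 3} = \frac{1}{-8} = - \frac{1}{8}$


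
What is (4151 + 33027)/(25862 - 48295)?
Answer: -37178/22433 ≈ -1.6573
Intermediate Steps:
(4151 + 33027)/(25862 - 48295) = 37178/(-22433) = 37178*(-1/22433) = -37178/22433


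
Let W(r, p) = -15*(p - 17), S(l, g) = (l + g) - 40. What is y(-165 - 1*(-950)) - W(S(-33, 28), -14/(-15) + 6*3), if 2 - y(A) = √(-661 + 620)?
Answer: 31 - I*√41 ≈ 31.0 - 6.4031*I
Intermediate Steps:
S(l, g) = -40 + g + l (S(l, g) = (g + l) - 40 = -40 + g + l)
y(A) = 2 - I*√41 (y(A) = 2 - √(-661 + 620) = 2 - √(-41) = 2 - I*√41)
W(r, p) = 255 - 15*p (W(r, p) = -15*(-17 + p) = 255 - 15*p)
y(-165 - 1*(-950)) - W(S(-33, 28), -14/(-15) + 6*3) = (2 - I*√41) - (255 - 15*(-14/(-15) + 6*3)) = (2 - I*√41) - (255 - 15*(-14*(-1/15) + 18)) = (2 - I*√41) - (255 - 15*(14/15 + 18)) = (2 - I*√41) - (255 - 15*284/15) = (2 - I*√41) - (255 - 284) = (2 - I*√41) - 1*(-29) = (2 - I*√41) + 29 = 31 - I*√41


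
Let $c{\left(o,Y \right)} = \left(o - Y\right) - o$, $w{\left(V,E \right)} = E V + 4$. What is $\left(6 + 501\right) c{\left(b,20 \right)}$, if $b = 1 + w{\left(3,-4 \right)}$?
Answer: $-10140$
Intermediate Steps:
$w{\left(V,E \right)} = 4 + E V$
$b = -7$ ($b = 1 + \left(4 - 12\right) = 1 - 8 = -7$)
$c{\left(o,Y \right)} = - Y$
$\left(6 + 501\right) c{\left(b,20 \right)} = \left(6 + 501\right) \left(\left(-1\right) 20\right) = 507 \left(-20\right) = -10140$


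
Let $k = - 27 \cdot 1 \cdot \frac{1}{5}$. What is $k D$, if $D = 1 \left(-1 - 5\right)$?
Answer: $\frac{162}{5} \approx 32.4$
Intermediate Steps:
$D = -6$ ($D = 1 \left(-1 - 5\right) = 1 \left(-6\right) = -6$)
$k = - \frac{27}{5}$ ($k = - 27 \cdot 1 \cdot \frac{1}{5} = \left(-27\right) \frac{1}{5} = - \frac{27}{5} \approx -5.4$)
$k D = \left(- \frac{27}{5}\right) \left(-6\right) = \frac{162}{5}$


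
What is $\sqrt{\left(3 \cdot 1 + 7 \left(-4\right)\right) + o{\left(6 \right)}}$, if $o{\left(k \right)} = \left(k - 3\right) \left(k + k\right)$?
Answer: $\sqrt{11} \approx 3.3166$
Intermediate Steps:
$o{\left(k \right)} = 2 k \left(-3 + k\right)$ ($o{\left(k \right)} = \left(-3 + k\right) 2 k = 2 k \left(-3 + k\right)$)
$\sqrt{\left(3 \cdot 1 + 7 \left(-4\right)\right) + o{\left(6 \right)}} = \sqrt{\left(3 \cdot 1 + 7 \left(-4\right)\right) + 2 \cdot 6 \left(-3 + 6\right)} = \sqrt{\left(3 - 28\right) + 2 \cdot 6 \cdot 3} = \sqrt{-25 + 36} = \sqrt{11}$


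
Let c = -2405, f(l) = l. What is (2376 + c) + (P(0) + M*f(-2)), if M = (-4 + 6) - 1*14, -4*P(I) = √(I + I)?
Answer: -5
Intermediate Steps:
P(I) = -√2*√I/4 (P(I) = -√(I + I)/4 = -√2*√I/4)
M = -12 (M = 2 - 14 = -12)
(2376 + c) + (P(0) + M*f(-2)) = (2376 - 2405) + (-√2*√0/4 - 12*(-2)) = -29 + (-¼*√2*0 + 24) = -29 + (0 + 24) = -29 + 24 = -5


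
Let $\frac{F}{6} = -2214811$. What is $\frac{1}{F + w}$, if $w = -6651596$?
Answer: $- \frac{1}{19940462} \approx -5.0149 \cdot 10^{-8}$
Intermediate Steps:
$F = -13288866$ ($F = 6 \left(-2214811\right) = -13288866$)
$\frac{1}{F + w} = \frac{1}{-13288866 - 6651596} = \frac{1}{-19940462} = - \frac{1}{19940462}$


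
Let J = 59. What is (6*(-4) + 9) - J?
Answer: -74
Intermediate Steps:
(6*(-4) + 9) - J = (6*(-4) + 9) - 1*59 = (-24 + 9) - 59 = -15 - 59 = -74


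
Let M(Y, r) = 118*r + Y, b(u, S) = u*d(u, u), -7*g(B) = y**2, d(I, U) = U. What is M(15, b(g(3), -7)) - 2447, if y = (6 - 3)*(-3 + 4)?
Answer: -109610/49 ≈ -2236.9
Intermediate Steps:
y = 3 (y = 3*1 = 3)
g(B) = -9/7 (g(B) = -1/7*3**2 = -1/7*9 = -9/7)
b(u, S) = u**2 (b(u, S) = u*u = u**2)
M(Y, r) = Y + 118*r
M(15, b(g(3), -7)) - 2447 = (15 + 118*(-9/7)**2) - 2447 = (15 + 118*(81/49)) - 2447 = (15 + 9558/49) - 2447 = 10293/49 - 2447 = -109610/49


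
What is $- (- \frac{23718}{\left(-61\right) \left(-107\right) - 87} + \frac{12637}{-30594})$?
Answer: $\frac{201752693}{49256340} \approx 4.096$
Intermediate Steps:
$- (- \frac{23718}{\left(-61\right) \left(-107\right) - 87} + \frac{12637}{-30594}) = - (- \frac{23718}{6527 - 87} + 12637 \left(- \frac{1}{30594}\right)) = - (- \frac{23718}{6440} - \frac{12637}{30594}) = - (\left(-23718\right) \frac{1}{6440} - \frac{12637}{30594}) = - (- \frac{11859}{3220} - \frac{12637}{30594}) = \left(-1\right) \left(- \frac{201752693}{49256340}\right) = \frac{201752693}{49256340}$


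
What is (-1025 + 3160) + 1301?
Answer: 3436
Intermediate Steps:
(-1025 + 3160) + 1301 = 2135 + 1301 = 3436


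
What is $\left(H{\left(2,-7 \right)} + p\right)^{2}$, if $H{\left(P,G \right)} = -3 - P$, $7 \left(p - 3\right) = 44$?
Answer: $\frac{900}{49} \approx 18.367$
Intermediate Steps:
$p = \frac{65}{7}$ ($p = 3 + \frac{1}{7} \cdot 44 = 3 + \frac{44}{7} = \frac{65}{7} \approx 9.2857$)
$\left(H{\left(2,-7 \right)} + p\right)^{2} = \left(\left(-3 - 2\right) + \frac{65}{7}\right)^{2} = \left(-5 + \frac{65}{7}\right)^{2} = \left(\frac{30}{7}\right)^{2} = \frac{900}{49}$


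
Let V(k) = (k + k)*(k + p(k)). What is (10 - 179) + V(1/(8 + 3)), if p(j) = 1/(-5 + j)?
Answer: -552190/3267 ≈ -169.02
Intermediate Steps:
V(k) = 2*k*(k + 1/(-5 + k)) (V(k) = (k + k)*(k + 1/(-5 + k)) = (2*k)*(k + 1/(-5 + k)) = 2*k*(k + 1/(-5 + k)))
(10 - 179) + V(1/(8 + 3)) = (10 - 179) + 2*(1 + (-5 + 1/(8 + 3))/(8 + 3))/((8 + 3)*(-5 + 1/(8 + 3))) = -169 + 2*(1 + (-5 + 1/11)/11)/(11*(-5 + 1/11)) = -169 + 2*(1/11)*(1 + (-5 + 1/11)/11)/(-5 + 1/11) = -169 + 2*(1/11)*(1 + (1/11)*(-54/11))/(-54/11) = -169 + 2*(1/11)*(-11/54)*(1 - 54/121) = -169 + 2*(1/11)*(-11/54)*(67/121) = -169 - 67/3267 = -552190/3267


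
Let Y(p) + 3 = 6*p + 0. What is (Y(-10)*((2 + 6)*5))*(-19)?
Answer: 47880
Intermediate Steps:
Y(p) = -3 + 6*p (Y(p) = -3 + (6*p + 0) = -3 + 6*p)
(Y(-10)*((2 + 6)*5))*(-19) = ((-3 + 6*(-10))*((2 + 6)*5))*(-19) = ((-3 - 60)*(8*5))*(-19) = -63*40*(-19) = -2520*(-19) = 47880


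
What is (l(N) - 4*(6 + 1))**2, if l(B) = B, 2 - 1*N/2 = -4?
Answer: 256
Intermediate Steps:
N = 12 (N = 4 - 2*(-4) = 4 + 8 = 12)
(l(N) - 4*(6 + 1))**2 = (12 - 4*(6 + 1))**2 = (12 - 4*7)**2 = (12 - 28)**2 = (-16)**2 = 256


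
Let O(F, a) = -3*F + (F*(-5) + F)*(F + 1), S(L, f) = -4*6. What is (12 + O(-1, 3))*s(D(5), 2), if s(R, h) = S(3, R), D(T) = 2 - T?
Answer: -360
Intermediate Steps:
S(L, f) = -24
O(F, a) = -3*F - 4*F*(1 + F) (O(F, a) = -3*F + (-5*F + F)*(1 + F) = -3*F + (-4*F)*(1 + F) = -3*F - 4*F*(1 + F))
s(R, h) = -24
(12 + O(-1, 3))*s(D(5), 2) = (12 - 1*(-1)*(7 + 4*(-1)))*(-24) = (12 - 1*(-1)*(7 - 4))*(-24) = (12 - 1*(-1)*3)*(-24) = (12 + 3)*(-24) = 15*(-24) = -360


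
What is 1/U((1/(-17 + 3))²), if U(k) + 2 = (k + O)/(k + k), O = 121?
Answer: 2/23713 ≈ 8.4342e-5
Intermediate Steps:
U(k) = -2 + (121 + k)/(2*k) (U(k) = -2 + (k + 121)/(k + k) = -2 + (121 + k)/((2*k)) = -2 + (121 + k)*(1/(2*k)) = -2 + (121 + k)/(2*k))
1/U((1/(-17 + 3))²) = 1/((121 - 3/(-17 + 3)²)/(2*((1/(-17 + 3))²))) = 1/((121 - 3*(1/(-14))²)/(2*((1/(-14))²))) = 1/((121 - 3*(-1/14)²)/(2*((-1/14)²))) = 1/((121 - 3*1/196)/(2*(1/196))) = 1/((½)*196*(121 - 3/196)) = 1/((½)*196*(23713/196)) = 1/(23713/2) = 2/23713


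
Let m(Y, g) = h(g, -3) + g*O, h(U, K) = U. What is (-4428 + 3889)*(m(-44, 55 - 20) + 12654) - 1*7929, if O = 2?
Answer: -6885030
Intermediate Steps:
m(Y, g) = 3*g (m(Y, g) = g + g*2 = g + 2*g = 3*g)
(-4428 + 3889)*(m(-44, 55 - 20) + 12654) - 1*7929 = (-4428 + 3889)*(3*(55 - 20) + 12654) - 1*7929 = -539*(3*35 + 12654) - 7929 = -539*(105 + 12654) - 7929 = -539*12759 - 7929 = -6877101 - 7929 = -6885030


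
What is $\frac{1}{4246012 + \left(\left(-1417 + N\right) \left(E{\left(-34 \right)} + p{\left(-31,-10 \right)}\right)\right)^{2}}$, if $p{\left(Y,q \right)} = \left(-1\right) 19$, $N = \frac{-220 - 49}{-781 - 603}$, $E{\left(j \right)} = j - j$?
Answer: $\frac{1915456}{1396166503616513} \approx 1.3719 \cdot 10^{-9}$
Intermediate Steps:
$E{\left(j \right)} = 0$
$N = \frac{269}{1384}$ ($N = - \frac{269}{-1384} = \left(-269\right) \left(- \frac{1}{1384}\right) = \frac{269}{1384} \approx 0.19436$)
$p{\left(Y,q \right)} = -19$
$\frac{1}{4246012 + \left(\left(-1417 + N\right) \left(E{\left(-34 \right)} + p{\left(-31,-10 \right)}\right)\right)^{2}} = \frac{1}{4246012 + \left(\left(-1417 + \frac{269}{1384}\right) \left(0 - 19\right)\right)^{2}} = \frac{1}{4246012 + \left(\left(- \frac{1960859}{1384}\right) \left(-19\right)\right)^{2}} = \frac{1}{4246012 + \left(\frac{37256321}{1384}\right)^{2}} = \frac{1}{4246012 + \frac{1388033454455041}{1915456}} = \frac{1}{\frac{1396166503616513}{1915456}} = \frac{1915456}{1396166503616513}$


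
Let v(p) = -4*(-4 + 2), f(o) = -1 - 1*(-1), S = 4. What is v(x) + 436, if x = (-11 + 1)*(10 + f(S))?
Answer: 444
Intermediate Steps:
f(o) = 0 (f(o) = -1 + 1 = 0)
x = -100 (x = (-11 + 1)*(10 + 0) = -10*10 = -100)
v(p) = 8 (v(p) = -4*(-2) = 8)
v(x) + 436 = 8 + 436 = 444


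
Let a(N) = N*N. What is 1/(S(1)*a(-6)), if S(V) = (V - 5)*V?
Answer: -1/144 ≈ -0.0069444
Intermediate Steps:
a(N) = N**2
S(V) = V*(-5 + V) (S(V) = (-5 + V)*V = V*(-5 + V))
1/(S(1)*a(-6)) = 1/((1*(-5 + 1))*(-6)**2) = 1/((1*(-4))*36) = 1/(-4*36) = 1/(-144) = -1/144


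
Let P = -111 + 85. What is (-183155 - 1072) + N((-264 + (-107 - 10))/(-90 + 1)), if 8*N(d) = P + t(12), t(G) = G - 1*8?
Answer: -736919/4 ≈ -1.8423e+5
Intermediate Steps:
P = -26
t(G) = -8 + G (t(G) = G - 8 = -8 + G)
N(d) = -11/4 (N(d) = (-26 + (-8 + 12))/8 = (-26 + 4)/8 = (1/8)*(-22) = -11/4)
(-183155 - 1072) + N((-264 + (-107 - 10))/(-90 + 1)) = (-183155 - 1072) - 11/4 = -184227 - 11/4 = -736919/4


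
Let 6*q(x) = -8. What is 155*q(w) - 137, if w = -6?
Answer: -1031/3 ≈ -343.67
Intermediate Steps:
q(x) = -4/3 (q(x) = (1/6)*(-8) = -4/3)
155*q(w) - 137 = 155*(-4/3) - 137 = -620/3 - 137 = -1031/3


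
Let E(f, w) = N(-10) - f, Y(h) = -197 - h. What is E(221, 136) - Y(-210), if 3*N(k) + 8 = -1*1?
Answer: -237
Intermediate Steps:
N(k) = -3 (N(k) = -8/3 + (-1*1)/3 = -8/3 + (1/3)*(-1) = -8/3 - 1/3 = -3)
E(f, w) = -3 - f
E(221, 136) - Y(-210) = (-3 - 1*221) - (-197 - 1*(-210)) = (-3 - 221) - (-197 + 210) = -224 - 1*13 = -224 - 13 = -237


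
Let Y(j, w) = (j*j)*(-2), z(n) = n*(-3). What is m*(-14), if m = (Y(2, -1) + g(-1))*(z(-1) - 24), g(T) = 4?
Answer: -1176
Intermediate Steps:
z(n) = -3*n
Y(j, w) = -2*j**2 (Y(j, w) = j**2*(-2) = -2*j**2)
m = 84 (m = (-2*2**2 + 4)*(-3*(-1) - 24) = (-2*4 + 4)*(3 - 24) = (-8 + 4)*(-21) = -4*(-21) = 84)
m*(-14) = 84*(-14) = -1176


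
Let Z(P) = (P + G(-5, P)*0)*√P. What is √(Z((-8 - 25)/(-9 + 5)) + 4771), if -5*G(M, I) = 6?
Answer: √(76336 + 66*√33)/4 ≈ 69.244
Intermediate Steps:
G(M, I) = -6/5 (G(M, I) = -⅕*6 = -6/5)
Z(P) = P^(3/2) (Z(P) = (P - 6/5*0)*√P = (P + 0)*√P = P*√P = P^(3/2))
√(Z((-8 - 25)/(-9 + 5)) + 4771) = √(((-8 - 25)/(-9 + 5))^(3/2) + 4771) = √((-33/(-4))^(3/2) + 4771) = √((-33*(-¼))^(3/2) + 4771) = √((33/4)^(3/2) + 4771) = √(33*√33/8 + 4771) = √(4771 + 33*√33/8)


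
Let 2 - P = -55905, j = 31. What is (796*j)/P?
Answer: 24676/55907 ≈ 0.44138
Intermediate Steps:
P = 55907 (P = 2 - 1*(-55905) = 2 + 55905 = 55907)
(796*j)/P = (796*31)/55907 = 24676*(1/55907) = 24676/55907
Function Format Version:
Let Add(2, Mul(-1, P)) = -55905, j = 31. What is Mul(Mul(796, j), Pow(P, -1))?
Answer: Rational(24676, 55907) ≈ 0.44138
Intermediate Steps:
P = 55907 (P = Add(2, Mul(-1, -55905)) = Add(2, 55905) = 55907)
Mul(Mul(796, j), Pow(P, -1)) = Mul(Mul(796, 31), Pow(55907, -1)) = Mul(24676, Rational(1, 55907)) = Rational(24676, 55907)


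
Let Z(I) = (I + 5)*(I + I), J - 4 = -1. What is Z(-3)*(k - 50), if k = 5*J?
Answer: 420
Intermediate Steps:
J = 3 (J = 4 - 1 = 3)
k = 15 (k = 5*3 = 15)
Z(I) = 2*I*(5 + I) (Z(I) = (5 + I)*(2*I) = 2*I*(5 + I))
Z(-3)*(k - 50) = (2*(-3)*(5 - 3))*(15 - 50) = (2*(-3)*2)*(-35) = -12*(-35) = 420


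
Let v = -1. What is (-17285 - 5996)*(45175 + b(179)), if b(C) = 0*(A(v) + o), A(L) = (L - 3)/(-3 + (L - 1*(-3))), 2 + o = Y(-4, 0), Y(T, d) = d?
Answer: -1051719175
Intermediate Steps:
o = -2 (o = -2 + 0 = -2)
A(L) = (-3 + L)/L (A(L) = (-3 + L)/(-3 + (L + 3)) = (-3 + L)/(-3 + (3 + L)) = (-3 + L)/L)
b(C) = 0 (b(C) = 0*((-3 - 1)/(-1) - 2) = 0*(-1*(-4) - 2) = 0*(4 - 2) = 0*2 = 0)
(-17285 - 5996)*(45175 + b(179)) = (-17285 - 5996)*(45175 + 0) = -23281*45175 = -1051719175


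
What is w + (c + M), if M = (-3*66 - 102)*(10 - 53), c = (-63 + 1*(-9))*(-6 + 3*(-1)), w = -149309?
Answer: -135761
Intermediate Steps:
c = 648 (c = (-63 - 9)*(-6 - 3) = -72*(-9) = 648)
M = 12900 (M = (-198 - 102)*(-43) = -300*(-43) = 12900)
w + (c + M) = -149309 + (648 + 12900) = -149309 + 13548 = -135761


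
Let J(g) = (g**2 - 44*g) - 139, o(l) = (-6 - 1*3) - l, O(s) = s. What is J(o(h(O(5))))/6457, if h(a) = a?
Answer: 673/6457 ≈ 0.10423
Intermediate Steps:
o(l) = -9 - l (o(l) = (-6 - 3) - l = -9 - l)
J(g) = -139 + g**2 - 44*g
J(o(h(O(5))))/6457 = (-139 + (-9 - 1*5)**2 - 44*(-9 - 1*5))/6457 = (-139 + (-9 - 5)**2 - 44*(-9 - 5))*(1/6457) = (-139 + (-14)**2 - 44*(-14))*(1/6457) = (-139 + 196 + 616)*(1/6457) = 673*(1/6457) = 673/6457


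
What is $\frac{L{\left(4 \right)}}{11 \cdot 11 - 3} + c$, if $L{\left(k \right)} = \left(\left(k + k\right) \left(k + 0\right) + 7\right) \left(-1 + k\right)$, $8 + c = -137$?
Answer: $- \frac{16993}{118} \approx -144.01$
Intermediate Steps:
$c = -145$ ($c = -8 - 137 = -145$)
$L{\left(k \right)} = \left(-1 + k\right) \left(7 + 2 k^{2}\right)$ ($L{\left(k \right)} = \left(2 k k + 7\right) \left(-1 + k\right) = \left(2 k^{2} + 7\right) \left(-1 + k\right) = \left(7 + 2 k^{2}\right) \left(-1 + k\right) = \left(-1 + k\right) \left(7 + 2 k^{2}\right)$)
$\frac{L{\left(4 \right)}}{11 \cdot 11 - 3} + c = \frac{-7 - 2 \cdot 4^{2} + 2 \cdot 4^{3} + 7 \cdot 4}{11 \cdot 11 - 3} - 145 = \frac{-7 - 32 + 2 \cdot 64 + 28}{121 - 3} - 145 = \frac{-7 - 32 + 128 + 28}{118} - 145 = \frac{1}{118} \cdot 117 - 145 = \frac{117}{118} - 145 = - \frac{16993}{118}$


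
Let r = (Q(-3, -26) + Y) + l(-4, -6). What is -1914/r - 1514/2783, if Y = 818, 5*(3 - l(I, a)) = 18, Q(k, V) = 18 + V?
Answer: -10920156/3754267 ≈ -2.9087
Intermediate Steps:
l(I, a) = -⅗ (l(I, a) = 3 - ⅕*18 = 3 - 18/5 = -⅗)
r = 4047/5 (r = ((18 - 26) + 818) - ⅗ = (-8 + 818) - ⅗ = 810 - ⅗ = 4047/5 ≈ 809.40)
-1914/r - 1514/2783 = -1914/4047/5 - 1514/2783 = -1914*5/4047 - 1514*1/2783 = -3190/1349 - 1514/2783 = -10920156/3754267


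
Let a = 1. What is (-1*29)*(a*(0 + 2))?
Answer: -58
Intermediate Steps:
(-1*29)*(a*(0 + 2)) = (-1*29)*(1*(0 + 2)) = -29*2 = -58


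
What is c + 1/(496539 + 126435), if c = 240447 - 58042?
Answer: 113633572471/622974 ≈ 1.8241e+5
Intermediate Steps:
c = 182405
c + 1/(496539 + 126435) = 182405 + 1/(496539 + 126435) = 182405 + 1/622974 = 113633572471/622974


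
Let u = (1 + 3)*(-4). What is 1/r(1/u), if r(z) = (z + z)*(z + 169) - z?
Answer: -128/2695 ≈ -0.047495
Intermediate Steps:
u = -16 (u = 4*(-4) = -16)
r(z) = -z + 2*z*(169 + z) (r(z) = (2*z)*(169 + z) - z = 2*z*(169 + z) - z = -z + 2*z*(169 + z))
1/r(1/u) = 1/((337 + 2/(-16))/(-16)) = 1/(-(337 + 2*(-1/16))/16) = 1/(-(337 - ⅛)/16) = 1/(-1/16*2695/8) = 1/(-2695/128) = -128/2695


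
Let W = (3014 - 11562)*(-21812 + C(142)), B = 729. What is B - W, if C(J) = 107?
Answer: -185533611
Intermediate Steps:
W = 185534340 (W = (3014 - 11562)*(-21812 + 107) = -8548*(-21705) = 185534340)
B - W = 729 - 1*185534340 = 729 - 185534340 = -185533611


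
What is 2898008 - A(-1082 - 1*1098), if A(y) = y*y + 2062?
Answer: -1856454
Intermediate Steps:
A(y) = 2062 + y² (A(y) = y² + 2062 = 2062 + y²)
2898008 - A(-1082 - 1*1098) = 2898008 - (2062 + (-1082 - 1*1098)²) = 2898008 - (2062 + (-1082 - 1098)²) = 2898008 - (2062 + (-2180)²) = 2898008 - (2062 + 4752400) = 2898008 - 1*4754462 = 2898008 - 4754462 = -1856454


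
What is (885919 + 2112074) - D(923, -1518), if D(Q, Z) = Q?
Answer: 2997070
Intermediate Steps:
(885919 + 2112074) - D(923, -1518) = (885919 + 2112074) - 1*923 = 2997993 - 923 = 2997070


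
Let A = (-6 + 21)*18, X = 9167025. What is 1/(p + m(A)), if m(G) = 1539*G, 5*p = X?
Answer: 1/2248935 ≈ 4.4465e-7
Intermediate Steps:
A = 270 (A = 15*18 = 270)
p = 1833405 (p = (⅕)*9167025 = 1833405)
1/(p + m(A)) = 1/(1833405 + 1539*270) = 1/(1833405 + 415530) = 1/2248935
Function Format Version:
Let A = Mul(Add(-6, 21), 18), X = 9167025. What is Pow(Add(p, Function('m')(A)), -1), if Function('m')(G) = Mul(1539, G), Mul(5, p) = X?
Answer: Rational(1, 2248935) ≈ 4.4465e-7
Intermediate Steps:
A = 270 (A = Mul(15, 18) = 270)
p = 1833405 (p = Mul(Rational(1, 5), 9167025) = 1833405)
Pow(Add(p, Function('m')(A)), -1) = Pow(Add(1833405, Mul(1539, 270)), -1) = Pow(Add(1833405, 415530), -1) = Pow(2248935, -1) = Rational(1, 2248935)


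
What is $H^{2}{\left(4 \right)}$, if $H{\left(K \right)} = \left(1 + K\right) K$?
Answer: $400$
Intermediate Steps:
$H{\left(K \right)} = K \left(1 + K\right)$
$H^{2}{\left(4 \right)} = \left(4 \left(1 + 4\right)\right)^{2} = \left(4 \cdot 5\right)^{2} = 20^{2} = 400$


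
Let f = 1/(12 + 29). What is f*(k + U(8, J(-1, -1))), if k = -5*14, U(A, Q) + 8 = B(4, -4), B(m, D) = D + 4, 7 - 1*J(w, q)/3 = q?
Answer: -78/41 ≈ -1.9024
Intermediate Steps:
J(w, q) = 21 - 3*q
f = 1/41 ≈ 0.024390
B(m, D) = 4 + D
U(A, Q) = -8 (U(A, Q) = -8 + (4 - 4) = -8 + 0 = -8)
k = -70
f*(k + U(8, J(-1, -1))) = (-70 - 8)/41 = (1/41)*(-78) = -78/41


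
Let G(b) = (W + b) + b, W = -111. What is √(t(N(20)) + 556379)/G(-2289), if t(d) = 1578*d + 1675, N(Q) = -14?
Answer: -7*√10938/4689 ≈ -0.15613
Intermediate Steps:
t(d) = 1675 + 1578*d
G(b) = -111 + 2*b (G(b) = (-111 + b) + b = -111 + 2*b)
√(t(N(20)) + 556379)/G(-2289) = √((1675 + 1578*(-14)) + 556379)/(-111 + 2*(-2289)) = √((1675 - 22092) + 556379)/(-111 - 4578) = √(-20417 + 556379)/(-4689) = √535962*(-1/4689) = (7*√10938)*(-1/4689) = -7*√10938/4689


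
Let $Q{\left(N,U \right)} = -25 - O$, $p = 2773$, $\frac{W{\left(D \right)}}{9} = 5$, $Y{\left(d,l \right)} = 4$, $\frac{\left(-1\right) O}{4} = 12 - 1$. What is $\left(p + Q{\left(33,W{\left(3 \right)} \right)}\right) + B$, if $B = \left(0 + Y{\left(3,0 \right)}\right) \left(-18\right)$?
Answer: $2720$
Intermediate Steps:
$O = -44$ ($O = - 4 \left(12 - 1\right) = \left(-4\right) 11 = -44$)
$W{\left(D \right)} = 45$ ($W{\left(D \right)} = 9 \cdot 5 = 45$)
$Q{\left(N,U \right)} = 19$ ($Q{\left(N,U \right)} = -25 - -44 = -25 + 44 = 19$)
$B = -72$ ($B = \left(0 + 4\right) \left(-18\right) = 4 \left(-18\right) = -72$)
$\left(p + Q{\left(33,W{\left(3 \right)} \right)}\right) + B = \left(2773 + 19\right) - 72 = 2792 - 72 = 2720$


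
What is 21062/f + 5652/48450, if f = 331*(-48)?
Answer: -77554577/64147800 ≈ -1.2090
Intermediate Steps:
f = -15888
21062/f + 5652/48450 = 21062/(-15888) + 5652/48450 = 21062*(-1/15888) + 5652*(1/48450) = -10531/7944 + 942/8075 = -77554577/64147800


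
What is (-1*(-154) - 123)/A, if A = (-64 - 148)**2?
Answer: 31/44944 ≈ 0.00068975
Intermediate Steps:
A = 44944 (A = (-212)**2 = 44944)
(-1*(-154) - 123)/A = (-1*(-154) - 123)/44944 = (154 - 123)*(1/44944) = 31*(1/44944) = 31/44944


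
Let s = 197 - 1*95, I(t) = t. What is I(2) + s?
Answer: 104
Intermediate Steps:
s = 102 (s = 197 - 95 = 102)
I(2) + s = 2 + 102 = 104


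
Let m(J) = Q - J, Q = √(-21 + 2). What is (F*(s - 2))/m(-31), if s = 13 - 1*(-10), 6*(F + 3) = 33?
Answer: 93/56 - 3*I*√19/56 ≈ 1.6607 - 0.23351*I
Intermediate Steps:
F = 5/2 (F = -3 + (⅙)*33 = -3 + 11/2 = 5/2 ≈ 2.5000)
s = 23 (s = 13 + 10 = 23)
Q = I*√19 (Q = √(-19) = I*√19 ≈ 4.3589*I)
m(J) = -J + I*√19 (m(J) = I*√19 - J = -J + I*√19)
(F*(s - 2))/m(-31) = (5*(23 - 2)/2)/(-1*(-31) + I*√19) = ((5/2)*21)/(31 + I*√19) = 105/(2*(31 + I*√19))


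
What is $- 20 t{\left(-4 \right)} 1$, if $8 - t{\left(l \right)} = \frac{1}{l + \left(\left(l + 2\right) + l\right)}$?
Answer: $-162$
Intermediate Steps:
$t{\left(l \right)} = 8 - \frac{1}{2 + 3 l}$ ($t{\left(l \right)} = 8 - \frac{1}{l + \left(\left(l + 2\right) + l\right)} = 8 - \frac{1}{l + \left(\left(2 + l\right) + l\right)} = 8 - \frac{1}{l + \left(2 + 2 l\right)} = 8 - \frac{1}{2 + 3 l}$)
$- 20 t{\left(-4 \right)} 1 = - 20 \frac{3 \left(5 + 8 \left(-4\right)\right)}{2 + 3 \left(-4\right)} 1 = - 20 \frac{3 \left(5 - 32\right)}{2 - 12} \cdot 1 = - 20 \cdot 3 \frac{1}{-10} \left(-27\right) 1 = - 20 \cdot 3 \left(- \frac{1}{10}\right) \left(-27\right) 1 = \left(-20\right) \frac{81}{10} \cdot 1 = \left(-162\right) 1 = -162$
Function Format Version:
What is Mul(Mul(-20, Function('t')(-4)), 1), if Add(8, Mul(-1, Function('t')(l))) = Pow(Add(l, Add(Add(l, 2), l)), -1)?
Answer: -162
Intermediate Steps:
Function('t')(l) = Add(8, Mul(-1, Pow(Add(2, Mul(3, l)), -1))) (Function('t')(l) = Add(8, Mul(-1, Pow(Add(l, Add(Add(l, 2), l)), -1))) = Add(8, Mul(-1, Pow(Add(l, Add(Add(2, l), l)), -1))) = Add(8, Mul(-1, Pow(Add(l, Add(2, Mul(2, l))), -1))) = Add(8, Mul(-1, Pow(Add(2, Mul(3, l)), -1))))
Mul(Mul(-20, Function('t')(-4)), 1) = Mul(Mul(-20, Mul(3, Pow(Add(2, Mul(3, -4)), -1), Add(5, Mul(8, -4)))), 1) = Mul(Mul(-20, Mul(3, Pow(Add(2, -12), -1), Add(5, -32))), 1) = Mul(Mul(-20, Mul(3, Pow(-10, -1), -27)), 1) = Mul(Mul(-20, Mul(3, Rational(-1, 10), -27)), 1) = Mul(Mul(-20, Rational(81, 10)), 1) = Mul(-162, 1) = -162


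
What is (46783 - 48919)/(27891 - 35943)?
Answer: 178/671 ≈ 0.26528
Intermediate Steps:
(46783 - 48919)/(27891 - 35943) = -2136/(-8052) = -2136*(-1/8052) = 178/671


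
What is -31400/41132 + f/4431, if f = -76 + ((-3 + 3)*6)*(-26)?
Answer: -5080694/6509139 ≈ -0.78055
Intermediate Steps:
f = -76 (f = -76 + (0*6)*(-26) = -76 + 0*(-26) = -76 + 0 = -76)
-31400/41132 + f/4431 = -31400/41132 - 76/4431 = -31400*1/41132 - 76*1/4431 = -7850/10283 - 76/4431 = -5080694/6509139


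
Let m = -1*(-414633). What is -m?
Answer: -414633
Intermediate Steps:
m = 414633
-m = -1*414633 = -414633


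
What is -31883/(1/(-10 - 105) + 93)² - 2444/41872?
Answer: -560466895187/149642200706 ≈ -3.7454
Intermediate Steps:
-31883/(1/(-10 - 105) + 93)² - 2444/41872 = -31883/(1/(-115) + 93)² - 2444*1/41872 = -31883/(-1/115 + 93)² - 611/10468 = -31883/((10694/115)²) - 611/10468 = -31883/114361636/13225 - 611/10468 = -31883*13225/114361636 - 611/10468 = -421652675/114361636 - 611/10468 = -560466895187/149642200706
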